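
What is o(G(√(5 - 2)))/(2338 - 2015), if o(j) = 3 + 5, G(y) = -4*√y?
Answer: 8/323 ≈ 0.024768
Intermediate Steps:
o(j) = 8
o(G(√(5 - 2)))/(2338 - 2015) = 8/(2338 - 2015) = 8/323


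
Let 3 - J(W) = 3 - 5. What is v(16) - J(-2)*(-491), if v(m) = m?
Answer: 2471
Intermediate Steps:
J(W) = 5 (J(W) = 3 - (3 - 5) = 3 - 1*(-2) = 3 + 2 = 5)
v(16) - J(-2)*(-491) = 16 - 1*5*(-491) = 16 - 5*(-491) = 16 + 2455 = 2471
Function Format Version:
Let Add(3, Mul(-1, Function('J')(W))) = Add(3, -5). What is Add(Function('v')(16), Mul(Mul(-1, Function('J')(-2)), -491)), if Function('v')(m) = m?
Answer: 2471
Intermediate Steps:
Function('J')(W) = 5 (Function('J')(W) = Add(3, Mul(-1, Add(3, -5))) = Add(3, Mul(-1, -2)) = Add(3, 2) = 5)
Add(Function('v')(16), Mul(Mul(-1, Function('J')(-2)), -491)) = Add(16, Mul(Mul(-1, 5), -491)) = Add(16, Mul(-5, -491)) = Add(16, 2455) = 2471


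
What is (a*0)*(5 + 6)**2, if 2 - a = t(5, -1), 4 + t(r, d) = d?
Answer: 0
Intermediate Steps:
t(r, d) = -4 + d
a = 7 (a = 2 - (-4 - 1) = 2 - 1*(-5) = 2 + 5 = 7)
(a*0)*(5 + 6)**2 = (7*0)*(5 + 6)**2 = 0*11**2 = 0*121 = 0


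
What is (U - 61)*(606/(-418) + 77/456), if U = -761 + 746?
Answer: 6425/66 ≈ 97.349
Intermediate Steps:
U = -15
(U - 61)*(606/(-418) + 77/456) = (-15 - 61)*(606/(-418) + 77/456) = -76*(606*(-1/418) + 77*(1/456)) = -76*(-303/209 + 77/456) = -76*(-6425/5016) = 6425/66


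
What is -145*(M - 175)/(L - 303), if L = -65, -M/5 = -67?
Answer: 1450/23 ≈ 63.043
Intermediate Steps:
M = 335 (M = -5*(-67) = 335)
-145*(M - 175)/(L - 303) = -145*(335 - 175)/(-65 - 303) = -23200/(-368) = -23200*(-1)/368 = -145*(-10/23) = 1450/23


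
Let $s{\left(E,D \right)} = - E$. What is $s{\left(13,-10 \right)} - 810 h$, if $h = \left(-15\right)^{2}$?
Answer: $-182263$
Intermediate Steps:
$h = 225$
$s{\left(13,-10 \right)} - 810 h = \left(-1\right) 13 - 182250 = -13 - 182250 = -182263$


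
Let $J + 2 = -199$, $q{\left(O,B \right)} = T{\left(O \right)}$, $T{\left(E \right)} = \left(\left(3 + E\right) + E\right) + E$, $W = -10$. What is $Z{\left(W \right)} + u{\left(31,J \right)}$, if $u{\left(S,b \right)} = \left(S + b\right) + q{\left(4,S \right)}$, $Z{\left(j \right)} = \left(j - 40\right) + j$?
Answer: $-215$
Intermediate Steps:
$T{\left(E \right)} = 3 + 3 E$ ($T{\left(E \right)} = \left(3 + 2 E\right) + E = 3 + 3 E$)
$Z{\left(j \right)} = -40 + 2 j$ ($Z{\left(j \right)} = \left(-40 + j\right) + j = -40 + 2 j$)
$q{\left(O,B \right)} = 3 + 3 O$
$J = -201$ ($J = -2 - 199 = -201$)
$u{\left(S,b \right)} = 15 + S + b$ ($u{\left(S,b \right)} = \left(S + b\right) + \left(3 + 3 \cdot 4\right) = \left(S + b\right) + \left(3 + 12\right) = \left(S + b\right) + 15 = 15 + S + b$)
$Z{\left(W \right)} + u{\left(31,J \right)} = \left(-40 + 2 \left(-10\right)\right) + \left(15 + 31 - 201\right) = \left(-40 - 20\right) - 155 = -60 - 155 = -215$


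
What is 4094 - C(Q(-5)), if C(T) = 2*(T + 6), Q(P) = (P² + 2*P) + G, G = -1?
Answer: 4054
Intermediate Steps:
Q(P) = -1 + P² + 2*P (Q(P) = (P² + 2*P) - 1 = -1 + P² + 2*P)
C(T) = 12 + 2*T (C(T) = 2*(6 + T) = 12 + 2*T)
4094 - C(Q(-5)) = 4094 - (12 + 2*(-1 + (-5)² + 2*(-5))) = 4094 - (12 + 2*(-1 + 25 - 10)) = 4094 - (12 + 2*14) = 4094 - (12 + 28) = 4094 - 1*40 = 4094 - 40 = 4054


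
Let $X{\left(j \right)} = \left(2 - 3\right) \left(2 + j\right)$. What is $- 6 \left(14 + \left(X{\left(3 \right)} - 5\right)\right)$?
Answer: $-24$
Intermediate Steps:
$X{\left(j \right)} = -2 - j$ ($X{\left(j \right)} = - (2 + j) = -2 - j$)
$- 6 \left(14 + \left(X{\left(3 \right)} - 5\right)\right) = - 6 \left(14 - 10\right) = \left(-6\right) 4 = -24$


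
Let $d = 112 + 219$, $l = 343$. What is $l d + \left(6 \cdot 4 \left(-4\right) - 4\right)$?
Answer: $113433$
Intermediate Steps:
$d = 331$
$l d + \left(6 \cdot 4 \left(-4\right) - 4\right) = 343 \cdot 331 + \left(6 \cdot 4 \left(-4\right) - 4\right) = 113533 + \left(24 \left(-4\right) - 4\right) = 113533 - 100 = 113433$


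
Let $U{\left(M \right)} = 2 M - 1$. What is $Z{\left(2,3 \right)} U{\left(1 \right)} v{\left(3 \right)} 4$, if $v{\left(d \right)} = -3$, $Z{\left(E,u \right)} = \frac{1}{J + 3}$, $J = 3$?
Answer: $-2$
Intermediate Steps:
$Z{\left(E,u \right)} = \frac{1}{6}$ ($Z{\left(E,u \right)} = \frac{1}{3 + 3} = \frac{1}{6}$)
$U{\left(M \right)} = -1 + 2 M$
$Z{\left(2,3 \right)} U{\left(1 \right)} v{\left(3 \right)} 4 = \frac{-1 + 2 \cdot 1}{6} \left(-3\right) 4 = \frac{-1 + 2}{6} \left(-3\right) 4 = \frac{1}{6} \cdot 1 \left(-3\right) 4 = \frac{1}{6} \left(-3\right) 4 = \left(- \frac{1}{2}\right) 4 = -2$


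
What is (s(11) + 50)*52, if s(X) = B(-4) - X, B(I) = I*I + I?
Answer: 2652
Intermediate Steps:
B(I) = I + I² (B(I) = I² + I = I + I²)
s(X) = 12 - X (s(X) = -4*(1 - 4) - X = -4*(-3) - X = 12 - X)
(s(11) + 50)*52 = ((12 - 1*11) + 50)*52 = ((12 - 11) + 50)*52 = (1 + 50)*52 = 51*52 = 2652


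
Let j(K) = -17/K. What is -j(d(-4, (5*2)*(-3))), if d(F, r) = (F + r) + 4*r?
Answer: -17/154 ≈ -0.11039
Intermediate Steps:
d(F, r) = F + 5*r
-j(d(-4, (5*2)*(-3))) = -(-17)/(-4 + 5*((5*2)*(-3))) = -(-17)/(-4 + 5*(10*(-3))) = -(-17)/(-4 + 5*(-30)) = -(-17)/(-4 - 150) = -(-17)/(-154) = -(-17)*(-1)/154 = -1*17/154 = -17/154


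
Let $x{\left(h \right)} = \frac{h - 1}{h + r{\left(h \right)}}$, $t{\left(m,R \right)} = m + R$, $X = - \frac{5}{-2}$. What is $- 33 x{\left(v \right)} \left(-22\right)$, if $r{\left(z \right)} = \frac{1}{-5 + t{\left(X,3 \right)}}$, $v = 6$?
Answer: $\frac{1815}{4} \approx 453.75$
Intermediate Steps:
$X = \frac{5}{2}$ ($X = \left(-5\right) \left(- \frac{1}{2}\right) = \frac{5}{2} \approx 2.5$)
$t{\left(m,R \right)} = R + m$
$r{\left(z \right)} = 2$ ($r{\left(z \right)} = \frac{1}{-5 + \left(3 + \frac{5}{2}\right)} = \frac{1}{-5 + \frac{11}{2}} = \frac{1}{\frac{1}{2}} = 2$)
$x{\left(h \right)} = \frac{-1 + h}{2 + h}$ ($x{\left(h \right)} = \frac{h - 1}{h + 2} = \frac{-1 + h}{2 + h}$)
$- 33 x{\left(v \right)} \left(-22\right) = - 33 \frac{-1 + 6}{2 + 6} \left(-22\right) = - 33 \cdot \frac{1}{8} \cdot 5 \left(-22\right) = \left(-33\right) \frac{5}{8} \left(-22\right) = \left(- \frac{165}{8}\right) \left(-22\right) = \frac{1815}{4}$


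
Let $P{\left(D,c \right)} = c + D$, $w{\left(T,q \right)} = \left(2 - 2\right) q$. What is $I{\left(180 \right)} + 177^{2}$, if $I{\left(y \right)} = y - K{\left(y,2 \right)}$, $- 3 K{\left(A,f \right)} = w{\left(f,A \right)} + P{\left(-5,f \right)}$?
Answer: $31508$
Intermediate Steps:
$w{\left(T,q \right)} = 0$ ($w{\left(T,q \right)} = 0 q = 0$)
$P{\left(D,c \right)} = D + c$
$K{\left(A,f \right)} = \frac{5}{3} - \frac{f}{3}$ ($K{\left(A,f \right)} = - \frac{0 + \left(-5 + f\right)}{3} = - \frac{-5 + f}{3} = \frac{5}{3} - \frac{f}{3}$)
$I{\left(y \right)} = -1 + y$ ($I{\left(y \right)} = y - \left(\frac{5}{3} - \frac{2}{3}\right) = y - 1 = -1 + y$)
$I{\left(180 \right)} + 177^{2} = \left(-1 + 180\right) + 177^{2} = 179 + 31329 = 31508$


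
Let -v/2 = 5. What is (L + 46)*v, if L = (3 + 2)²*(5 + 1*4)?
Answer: -2710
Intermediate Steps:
v = -10 (v = -2*5 = -10)
L = 225 (L = 5²*(5 + 4) = 25*9 = 225)
(L + 46)*v = (225 + 46)*(-10) = 271*(-10) = -2710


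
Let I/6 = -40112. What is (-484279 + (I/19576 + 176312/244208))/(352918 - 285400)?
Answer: -365405171311/50943437204 ≈ -7.1728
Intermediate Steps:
I = -240672 (I = 6*(-40112) = -240672)
(-484279 + (I/19576 + 176312/244208))/(352918 - 285400) = (-484279 + (-240672/19576 + 176312/244208))/(352918 - 285400) = (-484279 + (-240672*1/19576 + 176312*(1/244208)))/67518 = (-484279 + (-30084/2447 + 22039/30526))*(1/67518) = (-484279 - 864414751/74697122)*(1/67518) = -36175111959789/74697122*1/67518 = -365405171311/50943437204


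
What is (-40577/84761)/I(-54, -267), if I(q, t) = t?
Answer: 40577/22631187 ≈ 0.0017930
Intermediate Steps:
(-40577/84761)/I(-54, -267) = -40577/84761/(-267) = -40577*1/84761*(-1/267) = -40577/84761*(-1/267) = 40577/22631187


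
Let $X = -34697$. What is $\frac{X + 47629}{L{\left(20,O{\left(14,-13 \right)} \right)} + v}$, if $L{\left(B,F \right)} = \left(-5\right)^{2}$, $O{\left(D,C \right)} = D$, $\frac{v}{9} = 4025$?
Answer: $\frac{6466}{18125} \approx 0.35674$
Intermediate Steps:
$v = 36225$ ($v = 9 \cdot 4025 = 36225$)
$L{\left(B,F \right)} = 25$
$\frac{X + 47629}{L{\left(20,O{\left(14,-13 \right)} \right)} + v} = \frac{-34697 + 47629}{25 + 36225} = \frac{12932}{36250} = 12932 \cdot \frac{1}{36250} = \frac{6466}{18125}$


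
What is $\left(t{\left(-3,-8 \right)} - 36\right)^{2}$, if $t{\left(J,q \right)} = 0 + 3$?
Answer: $1089$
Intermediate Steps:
$t{\left(J,q \right)} = 3$
$\left(t{\left(-3,-8 \right)} - 36\right)^{2} = \left(3 - 36\right)^{2} = \left(-33\right)^{2} = 1089$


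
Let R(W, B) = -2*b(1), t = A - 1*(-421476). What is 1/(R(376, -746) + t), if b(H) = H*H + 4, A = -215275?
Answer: 1/206191 ≈ 4.8499e-6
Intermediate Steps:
b(H) = 4 + H**2 (b(H) = H**2 + 4 = 4 + H**2)
t = 206201 (t = -215275 - 1*(-421476) = -215275 + 421476 = 206201)
R(W, B) = -10 (R(W, B) = -2*(4 + 1**2) = -2*(4 + 1) = -2*5 = -10)
1/(R(376, -746) + t) = 1/(-10 + 206201) = 1/206191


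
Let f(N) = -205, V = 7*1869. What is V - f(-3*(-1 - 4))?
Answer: 13288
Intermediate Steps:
V = 13083
V - f(-3*(-1 - 4)) = 13083 - 1*(-205) = 13083 + 205 = 13288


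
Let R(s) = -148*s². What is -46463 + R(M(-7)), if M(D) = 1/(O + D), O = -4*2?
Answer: -10454323/225 ≈ -46464.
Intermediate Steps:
O = -8
M(D) = 1/(-8 + D)
-46463 + R(M(-7)) = -46463 - 148/(-8 - 7)² = -46463 - 148*(1/(-15))² = -46463 - 148*(-1/15)² = -46463 - 148*1/225 = -46463 - 148/225 = -10454323/225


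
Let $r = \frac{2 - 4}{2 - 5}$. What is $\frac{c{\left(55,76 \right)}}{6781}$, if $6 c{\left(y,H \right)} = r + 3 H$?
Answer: $\frac{343}{61029} \approx 0.0056203$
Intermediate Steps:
$r = \frac{2}{3}$ ($r = - \frac{2}{-3} = \left(-2\right) \left(- \frac{1}{3}\right) = \frac{2}{3} \approx 0.66667$)
$c{\left(y,H \right)} = \frac{1}{9} + \frac{H}{2}$ ($c{\left(y,H \right)} = \frac{\frac{2}{3} + 3 H}{6} = \frac{1}{9} + \frac{H}{2}$)
$\frac{c{\left(55,76 \right)}}{6781} = \frac{\frac{1}{9} + \frac{1}{2} \cdot 76}{6781} = \left(\frac{1}{9} + 38\right) \frac{1}{6781} = \frac{343}{9} \cdot \frac{1}{6781} = \frac{343}{61029}$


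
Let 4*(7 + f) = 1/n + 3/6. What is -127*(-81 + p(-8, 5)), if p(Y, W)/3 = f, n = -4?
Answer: 206883/16 ≈ 12930.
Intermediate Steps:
f = -111/16 (f = -7 + (1/(-4) + 3/6)/4 = -7 + (1*(-¼) + 3*(⅙))/4 = -7 + (-¼ + ½)/4 = -7 + (¼)*(¼) = -7 + 1/16 = -111/16 ≈ -6.9375)
p(Y, W) = -333/16 (p(Y, W) = 3*(-111/16) = -333/16)
-127*(-81 + p(-8, 5)) = -127*(-81 - 333/16) = -127*(-1629/16) = 206883/16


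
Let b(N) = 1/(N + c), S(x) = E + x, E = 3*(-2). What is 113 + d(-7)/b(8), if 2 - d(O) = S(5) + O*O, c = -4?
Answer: -71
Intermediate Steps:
E = -6
S(x) = -6 + x
b(N) = 1/(-4 + N) (b(N) = 1/(N - 4) = 1/(-4 + N))
d(O) = 3 - O² (d(O) = 2 - ((-6 + 5) + O*O) = 2 - (-1 + O²) = 2 + (1 - O²) = 3 - O²)
113 + d(-7)/b(8) = 113 + (3 - 1*(-7)²)/(1/(-4 + 8)) = 113 + (3 - 1*49)/(1/4) = 113 + (3 - 49)/(¼) = 113 + 4*(-46) = 113 - 184 = -71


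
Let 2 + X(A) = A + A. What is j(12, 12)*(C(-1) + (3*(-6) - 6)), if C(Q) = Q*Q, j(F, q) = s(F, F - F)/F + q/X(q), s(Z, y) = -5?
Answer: -391/132 ≈ -2.9621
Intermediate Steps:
X(A) = -2 + 2*A (X(A) = -2 + (A + A) = -2 + 2*A)
j(F, q) = -5/F + q/(-2 + 2*q)
C(Q) = Q**2
j(12, 12)*(C(-1) + (3*(-6) - 6)) = ((1/2)*(10 - 10*12 + 12*12)/(12*(-1 + 12)))*((-1)**2 + (3*(-6) - 6)) = ((1/2)*(1/12)*(10 - 120 + 144)/11)*(1 + (-18 - 6)) = ((1/2)*(1/12)*(1/11)*34)*(1 - 24) = (17/132)*(-23) = -391/132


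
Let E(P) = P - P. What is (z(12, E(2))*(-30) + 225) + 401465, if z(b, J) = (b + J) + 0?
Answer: 401330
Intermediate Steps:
E(P) = 0
z(b, J) = J + b (z(b, J) = (J + b) + 0 = J + b)
(z(12, E(2))*(-30) + 225) + 401465 = ((0 + 12)*(-30) + 225) + 401465 = (12*(-30) + 225) + 401465 = (-360 + 225) + 401465 = -135 + 401465 = 401330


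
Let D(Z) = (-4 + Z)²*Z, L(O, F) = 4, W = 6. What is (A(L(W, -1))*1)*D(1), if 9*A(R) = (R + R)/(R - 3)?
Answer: 8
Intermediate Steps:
A(R) = 2*R/(9*(-3 + R)) (A(R) = ((R + R)/(R - 3))/9 = ((2*R)/(-3 + R))/9 = (2*R/(-3 + R))/9 = 2*R/(9*(-3 + R)))
D(Z) = Z*(-4 + Z)²
(A(L(W, -1))*1)*D(1) = (((2/9)*4/(-3 + 4))*1)*(1*(-4 + 1)²) = (((2/9)*4/1)*1)*(1*(-3)²) = (((2/9)*4*1)*1)*(1*9) = ((8/9)*1)*9 = (8/9)*9 = 8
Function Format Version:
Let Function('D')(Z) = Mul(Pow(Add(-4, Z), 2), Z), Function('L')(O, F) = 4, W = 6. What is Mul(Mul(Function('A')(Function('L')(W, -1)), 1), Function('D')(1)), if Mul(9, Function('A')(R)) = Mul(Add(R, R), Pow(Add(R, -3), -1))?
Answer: 8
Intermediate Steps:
Function('A')(R) = Mul(Rational(2, 9), R, Pow(Add(-3, R), -1)) (Function('A')(R) = Mul(Rational(1, 9), Mul(Add(R, R), Pow(Add(R, -3), -1))) = Mul(Rational(1, 9), Mul(Mul(2, R), Pow(Add(-3, R), -1))) = Mul(Rational(1, 9), Mul(2, R, Pow(Add(-3, R), -1))) = Mul(Rational(2, 9), R, Pow(Add(-3, R), -1)))
Function('D')(Z) = Mul(Z, Pow(Add(-4, Z), 2))
Mul(Mul(Function('A')(Function('L')(W, -1)), 1), Function('D')(1)) = Mul(Mul(Mul(Rational(2, 9), 4, Pow(Add(-3, 4), -1)), 1), Mul(1, Pow(Add(-4, 1), 2))) = Mul(Mul(Mul(Rational(2, 9), 4, Pow(1, -1)), 1), Mul(1, Pow(-3, 2))) = Mul(Mul(Mul(Rational(2, 9), 4, 1), 1), Mul(1, 9)) = Mul(Mul(Rational(8, 9), 1), 9) = Mul(Rational(8, 9), 9) = 8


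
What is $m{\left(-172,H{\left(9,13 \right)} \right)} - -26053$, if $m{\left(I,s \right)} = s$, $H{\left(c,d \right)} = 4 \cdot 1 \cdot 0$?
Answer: $26053$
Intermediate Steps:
$H{\left(c,d \right)} = 0$ ($H{\left(c,d \right)} = 4 \cdot 0 = 0$)
$m{\left(-172,H{\left(9,13 \right)} \right)} - -26053 = 0 - -26053 = 0 + 26053 = 26053$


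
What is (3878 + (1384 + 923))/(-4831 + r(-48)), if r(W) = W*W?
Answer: -6185/2527 ≈ -2.4476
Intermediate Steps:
r(W) = W²
(3878 + (1384 + 923))/(-4831 + r(-48)) = (3878 + (1384 + 923))/(-4831 + (-48)²) = (3878 + 2307)/(-4831 + 2304) = 6185/(-2527) = 6185*(-1/2527) = -6185/2527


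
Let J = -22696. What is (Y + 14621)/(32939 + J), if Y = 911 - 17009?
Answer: -1477/10243 ≈ -0.14420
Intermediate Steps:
Y = -16098
(Y + 14621)/(32939 + J) = (-16098 + 14621)/(32939 - 22696) = -1477/10243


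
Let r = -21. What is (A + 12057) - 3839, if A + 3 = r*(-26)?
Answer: 8761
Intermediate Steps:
A = 543 (A = -3 - 21*(-26) = -3 + 546 = 543)
(A + 12057) - 3839 = (543 + 12057) - 3839 = 12600 - 3839 = 8761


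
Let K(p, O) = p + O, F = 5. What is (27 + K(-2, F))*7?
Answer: 210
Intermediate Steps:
K(p, O) = O + p
(27 + K(-2, F))*7 = (27 + (5 - 2))*7 = (27 + 3)*7 = 30*7 = 210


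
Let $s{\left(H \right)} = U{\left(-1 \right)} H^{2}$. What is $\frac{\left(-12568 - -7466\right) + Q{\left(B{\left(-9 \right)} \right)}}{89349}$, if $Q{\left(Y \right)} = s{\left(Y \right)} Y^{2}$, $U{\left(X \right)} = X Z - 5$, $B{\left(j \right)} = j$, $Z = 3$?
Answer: $- \frac{4430}{6873} \approx -0.64455$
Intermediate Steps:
$U{\left(X \right)} = -5 + 3 X$ ($U{\left(X \right)} = X 3 - 5 = 3 X - 5 = -5 + 3 X$)
$s{\left(H \right)} = - 8 H^{2}$ ($s{\left(H \right)} = \left(-5 + 3 \left(-1\right)\right) H^{2} = \left(-5 - 3\right) H^{2} = - 8 H^{2}$)
$Q{\left(Y \right)} = - 8 Y^{4}$ ($Q{\left(Y \right)} = - 8 Y^{2} Y^{2} = - 8 Y^{4}$)
$\frac{\left(-12568 - -7466\right) + Q{\left(B{\left(-9 \right)} \right)}}{89349} = \frac{\left(-12568 - -7466\right) - 8 \left(-9\right)^{4}}{89349} = \left(\left(-12568 + 7466\right) - 52488\right) \frac{1}{89349} = \left(-5102 - 52488\right) \frac{1}{89349} = \left(-57590\right) \frac{1}{89349} = - \frac{4430}{6873}$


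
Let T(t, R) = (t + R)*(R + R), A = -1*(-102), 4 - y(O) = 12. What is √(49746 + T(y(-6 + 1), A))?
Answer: 3*√7658 ≈ 262.53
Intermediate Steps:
y(O) = -8 (y(O) = 4 - 1*12 = 4 - 12 = -8)
A = 102
T(t, R) = 2*R*(R + t) (T(t, R) = (R + t)*(2*R) = 2*R*(R + t))
√(49746 + T(y(-6 + 1), A)) = √(49746 + 2*102*(102 - 8)) = √(49746 + 2*102*94) = √(49746 + 19176) = √68922 = 3*√7658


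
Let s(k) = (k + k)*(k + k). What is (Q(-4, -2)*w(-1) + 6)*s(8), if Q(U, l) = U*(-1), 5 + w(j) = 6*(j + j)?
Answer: -15872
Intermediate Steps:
w(j) = -5 + 12*j (w(j) = -5 + 6*(j + j) = -5 + 6*(2*j) = -5 + 12*j)
s(k) = 4*k**2 (s(k) = (2*k)*(2*k) = 4*k**2)
Q(U, l) = -U
(Q(-4, -2)*w(-1) + 6)*s(8) = ((-1*(-4))*(-5 + 12*(-1)) + 6)*(4*8**2) = (4*(-5 - 12) + 6)*(4*64) = (4*(-17) + 6)*256 = (-68 + 6)*256 = -62*256 = -15872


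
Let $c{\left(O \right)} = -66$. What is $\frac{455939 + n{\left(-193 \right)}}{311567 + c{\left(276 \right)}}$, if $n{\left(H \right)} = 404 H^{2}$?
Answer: $\frac{15504535}{311501} \approx 49.774$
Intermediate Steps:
$\frac{455939 + n{\left(-193 \right)}}{311567 + c{\left(276 \right)}} = \frac{455939 + 404 \left(-193\right)^{2}}{311567 - 66} = \frac{455939 + 404 \cdot 37249}{311501} = \left(455939 + 15048596\right) \frac{1}{311501} = 15504535 \cdot \frac{1}{311501} = \frac{15504535}{311501}$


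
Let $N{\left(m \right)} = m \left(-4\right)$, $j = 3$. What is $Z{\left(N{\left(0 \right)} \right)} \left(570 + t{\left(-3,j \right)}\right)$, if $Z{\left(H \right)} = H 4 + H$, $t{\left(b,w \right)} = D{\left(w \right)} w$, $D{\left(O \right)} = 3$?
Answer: $0$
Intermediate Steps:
$N{\left(m \right)} = - 4 m$
$t{\left(b,w \right)} = 3 w$
$Z{\left(H \right)} = 5 H$ ($Z{\left(H \right)} = 4 H + H = 5 H$)
$Z{\left(N{\left(0 \right)} \right)} \left(570 + t{\left(-3,j \right)}\right) = 5 \left(\left(-4\right) 0\right) \left(570 + 3 \cdot 3\right) = 5 \cdot 0 \left(570 + 9\right) = 0 \cdot 579 = 0$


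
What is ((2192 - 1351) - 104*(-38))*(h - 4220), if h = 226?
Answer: -19143242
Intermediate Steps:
((2192 - 1351) - 104*(-38))*(h - 4220) = ((2192 - 1351) - 104*(-38))*(226 - 4220) = (841 + 3952)*(-3994) = 4793*(-3994) = -19143242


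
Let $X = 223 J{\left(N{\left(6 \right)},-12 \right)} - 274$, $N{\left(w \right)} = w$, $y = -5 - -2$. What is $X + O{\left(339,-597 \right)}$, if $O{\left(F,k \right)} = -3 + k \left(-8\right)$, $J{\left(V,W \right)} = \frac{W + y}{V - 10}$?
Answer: $\frac{21341}{4} \approx 5335.3$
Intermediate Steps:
$y = -3$ ($y = -5 + 2 = -3$)
$J{\left(V,W \right)} = \frac{-3 + W}{-10 + V}$ ($J{\left(V,W \right)} = \frac{W - 3}{V - 10} = \frac{-3 + W}{-10 + V}$)
$O{\left(F,k \right)} = -3 - 8 k$
$X = \frac{2249}{4}$ ($X = 223 \frac{-3 - 12}{-10 + 6} - 274 = 223 \frac{1}{-4} \left(-15\right) - 274 = 223 \left(\left(- \frac{1}{4}\right) \left(-15\right)\right) - 274 = 223 \cdot \frac{15}{4} - 274 = \frac{3345}{4} - 274 = \frac{2249}{4} \approx 562.25$)
$X + O{\left(339,-597 \right)} = \frac{2249}{4} - -4773 = \frac{2249}{4} + \left(-3 + 4776\right) = \frac{2249}{4} + 4773 = \frac{21341}{4}$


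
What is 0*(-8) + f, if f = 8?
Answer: 8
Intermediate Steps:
0*(-8) + f = 0*(-8) + 8 = 0 + 8 = 8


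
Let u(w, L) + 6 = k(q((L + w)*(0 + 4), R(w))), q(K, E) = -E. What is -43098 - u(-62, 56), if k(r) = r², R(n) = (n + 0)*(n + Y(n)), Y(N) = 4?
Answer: -12974308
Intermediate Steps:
R(n) = n*(4 + n) (R(n) = (n + 0)*(n + 4) = n*(4 + n))
u(w, L) = -6 + w²*(4 + w)² (u(w, L) = -6 + (-w*(4 + w))² = -6 + w²*(4 + w)²)
-43098 - u(-62, 56) = -43098 - (-6 + (-62)²*(4 - 62)²) = -43098 - (-6 + 3844*(-58)²) = -43098 - (-6 + 3844*3364) = -43098 - (-6 + 12931216) = -43098 - 1*12931210 = -43098 - 12931210 = -12974308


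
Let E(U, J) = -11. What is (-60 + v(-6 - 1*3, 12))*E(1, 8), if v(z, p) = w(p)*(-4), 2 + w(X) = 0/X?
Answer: 572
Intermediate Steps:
w(X) = -2 (w(X) = -2 + 0/X = -2 + 0 = -2)
v(z, p) = 8 (v(z, p) = -2*(-4) = 8)
(-60 + v(-6 - 1*3, 12))*E(1, 8) = (-60 + 8)*(-11) = -52*(-11) = 572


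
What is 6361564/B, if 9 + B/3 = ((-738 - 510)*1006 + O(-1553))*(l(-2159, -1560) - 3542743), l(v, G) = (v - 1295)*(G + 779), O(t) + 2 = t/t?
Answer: 1590391/795825286974 ≈ 1.9984e-6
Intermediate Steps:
O(t) = -1 (O(t) = -2 + t/t = -2 + 1 = -1)
l(v, G) = (-1295 + v)*(779 + G)
B = 3183301147896 (B = -27 + 3*(((-738 - 510)*1006 - 1)*((-1008805 - 1295*(-1560) + 779*(-2159) - 1560*(-2159)) - 3542743)) = -27 + 3*((-1248*1006 - 1)*((-1008805 + 2020200 - 1681861 + 3368040) - 3542743)) = -27 + 3*((-1255488 - 1)*(2697574 - 3542743)) = -27 + 3*(-1255489*(-845169)) = -27 + 3*1061100382641 = -27 + 3183301147923 = 3183301147896)
6361564/B = 6361564/3183301147896 = 6361564*(1/3183301147896) = 1590391/795825286974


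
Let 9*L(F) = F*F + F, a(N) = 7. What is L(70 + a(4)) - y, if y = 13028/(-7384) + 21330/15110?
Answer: 5587142039/8367918 ≈ 667.69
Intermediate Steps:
L(F) = F/9 + F²/9 (L(F) = (F*F + F)/9 = (F² + F)/9 = (F + F²)/9 = F/9 + F²/9)
y = -983809/2789306 (y = 13028*(-1/7384) + 21330*(1/15110) = -3257/1846 + 2133/1511 = -983809/2789306 ≈ -0.35271)
L(70 + a(4)) - y = (70 + 7)*(1 + (70 + 7))/9 - 1*(-983809/2789306) = (⅑)*77*(1 + 77) + 983809/2789306 = (⅑)*77*78 + 983809/2789306 = 2002/3 + 983809/2789306 = 5587142039/8367918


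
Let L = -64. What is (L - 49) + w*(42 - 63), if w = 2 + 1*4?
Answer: -239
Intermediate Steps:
w = 6 (w = 2 + 4 = 6)
(L - 49) + w*(42 - 63) = (-64 - 49) + 6*(42 - 63) = -113 + 6*(-21) = -113 - 126 = -239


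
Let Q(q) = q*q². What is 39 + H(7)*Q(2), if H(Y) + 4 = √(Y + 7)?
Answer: 7 + 8*√14 ≈ 36.933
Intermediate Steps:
H(Y) = -4 + √(7 + Y) (H(Y) = -4 + √(Y + 7) = -4 + √(7 + Y))
Q(q) = q³
39 + H(7)*Q(2) = 39 + (-4 + √(7 + 7))*2³ = 39 + (-4 + √14)*8 = 39 + (-32 + 8*√14) = 7 + 8*√14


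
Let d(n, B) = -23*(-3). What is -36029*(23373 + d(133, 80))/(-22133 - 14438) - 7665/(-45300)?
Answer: 2550685978141/110444420 ≈ 23095.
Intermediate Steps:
d(n, B) = 69
-36029*(23373 + d(133, 80))/(-22133 - 14438) - 7665/(-45300) = -36029*(23373 + 69)/(-22133 - 14438) - 7665/(-45300) = -36029/((-36571/23442)) - 7665*(-1/45300) = -36029/((-36571*1/23442)) + 511/3020 = -36029/(-36571/23442) + 511/3020 = -36029*(-23442/36571) + 511/3020 = 844591818/36571 + 511/3020 = 2550685978141/110444420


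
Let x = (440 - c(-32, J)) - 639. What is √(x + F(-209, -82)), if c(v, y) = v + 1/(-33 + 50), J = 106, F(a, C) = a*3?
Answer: I*√229483/17 ≈ 28.179*I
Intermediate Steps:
F(a, C) = 3*a
c(v, y) = 1/17 + v (c(v, y) = v + 1/17 = 1/17 + v)
x = -2840/17 (x = (440 - (1/17 - 32)) - 639 = (440 - 1*(-543/17)) - 639 = (440 + 543/17) - 639 = 8023/17 - 639 = -2840/17 ≈ -167.06)
√(x + F(-209, -82)) = √(-2840/17 + 3*(-209)) = √(-2840/17 - 627) = √(-13499/17) = I*√229483/17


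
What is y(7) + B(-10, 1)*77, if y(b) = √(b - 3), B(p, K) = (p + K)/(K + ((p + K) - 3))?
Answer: 65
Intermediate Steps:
B(p, K) = (K + p)/(-3 + p + 2*K) (B(p, K) = (K + p)/(K + ((K + p) - 3)) = (K + p)/(K + (-3 + K + p)) = (K + p)/(-3 + p + 2*K))
y(b) = √(-3 + b)
y(7) + B(-10, 1)*77 = √(-3 + 7) + ((1 - 10)/(-3 - 10 + 2*1))*77 = √4 + (-9/(-3 - 10 + 2))*77 = 2 + (-9/(-11))*77 = 2 - 1/11*(-9)*77 = 2 + (9/11)*77 = 2 + 63 = 65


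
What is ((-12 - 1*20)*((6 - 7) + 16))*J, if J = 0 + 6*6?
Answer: -17280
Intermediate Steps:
J = 36 (J = 0 + 36 = 36)
((-12 - 1*20)*((6 - 7) + 16))*J = ((-12 - 1*20)*((6 - 7) + 16))*36 = ((-12 - 20)*(-1 + 16))*36 = -32*15*36 = -480*36 = -17280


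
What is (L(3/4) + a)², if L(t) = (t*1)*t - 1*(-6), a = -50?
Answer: 483025/256 ≈ 1886.8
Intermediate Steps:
L(t) = 6 + t² (L(t) = t*t + 6 = t² + 6 = 6 + t²)
(L(3/4) + a)² = ((6 + (3/4)²) - 50)² = ((6 + (3*(¼))²) - 50)² = ((6 + (¾)²) - 50)² = ((6 + 9/16) - 50)² = (105/16 - 50)² = (-695/16)² = 483025/256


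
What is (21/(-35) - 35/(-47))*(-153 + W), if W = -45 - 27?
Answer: -1530/47 ≈ -32.553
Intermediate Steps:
W = -72
(21/(-35) - 35/(-47))*(-153 + W) = (21/(-35) - 35/(-47))*(-153 - 72) = (21*(-1/35) - 35*(-1/47))*(-225) = (-⅗ + 35/47)*(-225) = (34/235)*(-225) = -1530/47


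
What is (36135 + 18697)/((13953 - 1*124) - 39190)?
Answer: -54832/25361 ≈ -2.1621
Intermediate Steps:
(36135 + 18697)/((13953 - 1*124) - 39190) = 54832/((13953 - 124) - 39190) = 54832/(13829 - 39190) = 54832/(-25361) = 54832*(-1/25361) = -54832/25361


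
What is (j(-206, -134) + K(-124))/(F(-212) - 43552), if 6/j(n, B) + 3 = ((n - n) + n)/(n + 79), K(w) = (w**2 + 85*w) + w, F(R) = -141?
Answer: -823838/7646275 ≈ -0.10774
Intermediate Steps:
K(w) = w**2 + 86*w
j(n, B) = 6/(-3 + n/(79 + n)) (j(n, B) = 6/(-3 + ((n - n) + n)/(n + 79)) = 6/(-3 + (0 + n)/(79 + n)) = 6/(-3 + n/(79 + n)))
(j(-206, -134) + K(-124))/(F(-212) - 43552) = (6*(-79 - 1*(-206))/(237 + 2*(-206)) - 124*(86 - 124))/(-141 - 43552) = (6*(-79 + 206)/(237 - 412) - 124*(-38))/(-43693) = (6*127/(-175) + 4712)*(-1/43693) = (6*(-1/175)*127 + 4712)*(-1/43693) = (-762/175 + 4712)*(-1/43693) = (823838/175)*(-1/43693) = -823838/7646275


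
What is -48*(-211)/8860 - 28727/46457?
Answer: 53998819/102902255 ≈ 0.52476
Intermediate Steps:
-48*(-211)/8860 - 28727/46457 = 10128*(1/8860) - 28727*1/46457 = 2532/2215 - 28727/46457 = 53998819/102902255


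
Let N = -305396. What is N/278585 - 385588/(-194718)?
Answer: 23976467326/27122757015 ≈ 0.88400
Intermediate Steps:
N/278585 - 385588/(-194718) = -305396/278585 - 385588/(-194718) = -305396*1/278585 - 385588*(-1/194718) = -305396/278585 + 192794/97359 = 23976467326/27122757015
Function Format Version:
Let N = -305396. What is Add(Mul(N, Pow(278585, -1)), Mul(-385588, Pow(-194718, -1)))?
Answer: Rational(23976467326, 27122757015) ≈ 0.88400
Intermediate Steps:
Add(Mul(N, Pow(278585, -1)), Mul(-385588, Pow(-194718, -1))) = Add(Mul(-305396, Pow(278585, -1)), Mul(-385588, Pow(-194718, -1))) = Add(Mul(-305396, Rational(1, 278585)), Mul(-385588, Rational(-1, 194718))) = Add(Rational(-305396, 278585), Rational(192794, 97359)) = Rational(23976467326, 27122757015)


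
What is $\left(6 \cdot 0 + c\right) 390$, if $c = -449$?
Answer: $-175110$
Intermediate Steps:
$\left(6 \cdot 0 + c\right) 390 = \left(6 \cdot 0 - 449\right) 390 = \left(0 - 449\right) 390 = \left(-449\right) 390 = -175110$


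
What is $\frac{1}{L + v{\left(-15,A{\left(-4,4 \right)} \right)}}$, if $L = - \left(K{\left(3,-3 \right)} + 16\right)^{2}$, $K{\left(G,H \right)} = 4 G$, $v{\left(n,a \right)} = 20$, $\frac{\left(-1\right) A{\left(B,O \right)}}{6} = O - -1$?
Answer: $- \frac{1}{764} \approx -0.0013089$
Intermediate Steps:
$A{\left(B,O \right)} = -6 - 6 O$ ($A{\left(B,O \right)} = - 6 \left(O - -1\right) = - 6 \left(O + 1\right) = - 6 \left(1 + O\right) = -6 - 6 O$)
$L = -784$ ($L = - \left(4 \cdot 3 + 16\right)^{2} = - \left(12 + 16\right)^{2} = - 28^{2} = \left(-1\right) 784 = -784$)
$\frac{1}{L + v{\left(-15,A{\left(-4,4 \right)} \right)}} = \frac{1}{-784 + 20} = \frac{1}{-764} = - \frac{1}{764}$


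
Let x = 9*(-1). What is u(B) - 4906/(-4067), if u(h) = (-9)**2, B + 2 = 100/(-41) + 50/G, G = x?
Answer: 334333/4067 ≈ 82.206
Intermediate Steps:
x = -9
G = -9
B = -3688/369 (B = -2 + (100/(-41) + 50/(-9)) = -2 + (100*(-1/41) + 50*(-1/9)) = -2 + (-100/41 - 50/9) = -2 - 2950/369 = -3688/369 ≈ -9.9946)
u(h) = 81
u(B) - 4906/(-4067) = 81 - 4906/(-4067) = 81 - 4906*(-1/4067) = 81 + 4906/4067 = 334333/4067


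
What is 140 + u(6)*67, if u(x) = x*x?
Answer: 2552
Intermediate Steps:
u(x) = x²
140 + u(6)*67 = 140 + 6²*67 = 140 + 36*67 = 140 + 2412 = 2552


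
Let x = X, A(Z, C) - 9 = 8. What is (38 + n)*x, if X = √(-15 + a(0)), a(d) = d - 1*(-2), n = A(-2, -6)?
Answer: 55*I*√13 ≈ 198.31*I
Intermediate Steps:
A(Z, C) = 17 (A(Z, C) = 9 + 8 = 17)
n = 17
a(d) = 2 + d (a(d) = d + 2 = 2 + d)
X = I*√13 (X = √(-15 + (2 + 0)) = √(-15 + 2) = √(-13) = I*√13 ≈ 3.6056*I)
x = I*√13 ≈ 3.6056*I
(38 + n)*x = (38 + 17)*(I*√13) = 55*(I*√13) = 55*I*√13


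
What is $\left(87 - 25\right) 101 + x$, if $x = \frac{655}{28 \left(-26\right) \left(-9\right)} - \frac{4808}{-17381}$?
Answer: $\frac{7836938465}{1251432} \approx 6262.4$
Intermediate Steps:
$x = \frac{471281}{1251432}$ ($x = \frac{655}{\left(-728\right) \left(-9\right)} - - \frac{4808}{17381} = \frac{655}{6552} + \frac{4808}{17381} = \frac{471281}{1251432} \approx 0.37659$)
$\left(87 - 25\right) 101 + x = \left(87 - 25\right) 101 + \frac{471281}{1251432} = 62 \cdot 101 + \frac{471281}{1251432} = 6262 + \frac{471281}{1251432} = \frac{7836938465}{1251432}$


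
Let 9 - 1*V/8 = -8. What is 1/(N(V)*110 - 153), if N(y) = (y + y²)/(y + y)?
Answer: 1/7382 ≈ 0.00013546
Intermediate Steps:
V = 136 (V = 72 - 8*(-8) = 72 + 64 = 136)
N(y) = (y + y²)/(2*y) (N(y) = (y + y²)/((2*y)) = (y + y²)*(1/(2*y)) = (y + y²)/(2*y))
1/(N(V)*110 - 153) = 1/((½ + (½)*136)*110 - 153) = 1/((½ + 68)*110 - 153) = 1/((137/2)*110 - 153) = 1/(7535 - 153) = 1/7382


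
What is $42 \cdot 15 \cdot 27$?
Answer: $17010$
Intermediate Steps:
$42 \cdot 15 \cdot 27 = 630 \cdot 27 = 17010$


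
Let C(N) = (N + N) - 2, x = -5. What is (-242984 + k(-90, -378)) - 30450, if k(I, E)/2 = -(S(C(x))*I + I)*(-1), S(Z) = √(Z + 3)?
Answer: -273614 - 540*I ≈ -2.7361e+5 - 540.0*I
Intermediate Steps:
C(N) = -2 + 2*N (C(N) = 2*N - 2 = -2 + 2*N)
S(Z) = √(3 + Z)
k(I, E) = 2*I + 6*I*I (k(I, E) = 2*(-(√(3 + (-2 + 2*(-5)))*I + I)*(-1)) = 2*(-(√(3 + (-2 - 10))*I + I)*(-1)) = 2*(-(√(3 - 12)*I + I)*(-1)) = 2*(-(√(-9)*I + I)*(-1)) = 2*(-((3*I)*I + I)*(-1)) = 2*(-(3*I*I + I)*(-1)) = 2*(-(I + 3*I*I)*(-1)) = 2*((-I - 3*I*I)*(-1)) = 2*(I + 3*I*I) = 2*I + 6*I*I)
(-242984 + k(-90, -378)) - 30450 = (-242984 - 90*(2 + 6*I)) - 30450 = (-242984 + (-180 - 540*I)) - 30450 = (-243164 - 540*I) - 30450 = -273614 - 540*I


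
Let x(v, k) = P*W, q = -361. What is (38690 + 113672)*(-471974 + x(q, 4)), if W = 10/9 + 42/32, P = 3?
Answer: -1725835074943/24 ≈ -7.1910e+10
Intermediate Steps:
W = 349/144 (W = 10*(1/9) + 42*(1/32) = 10/9 + 21/16 = 349/144 ≈ 2.4236)
x(v, k) = 349/48 (x(v, k) = 3*(349/144) = 349/48)
(38690 + 113672)*(-471974 + x(q, 4)) = (38690 + 113672)*(-471974 + 349/48) = 152362*(-22654403/48) = -1725835074943/24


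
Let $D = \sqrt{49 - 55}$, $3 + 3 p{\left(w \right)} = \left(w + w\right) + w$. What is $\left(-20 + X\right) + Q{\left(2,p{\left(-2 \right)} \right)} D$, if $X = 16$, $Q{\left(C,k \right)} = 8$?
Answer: $-4 + 8 i \sqrt{6} \approx -4.0 + 19.596 i$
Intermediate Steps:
$p{\left(w \right)} = -1 + w$ ($p{\left(w \right)} = -1 + \frac{\left(w + w\right) + w}{3} = -1 + \frac{2 w + w}{3} = -1 + \frac{3 w}{3} = -1 + w$)
$D = i \sqrt{6}$ ($D = \sqrt{-6} = i \sqrt{6} \approx 2.4495 i$)
$\left(-20 + X\right) + Q{\left(2,p{\left(-2 \right)} \right)} D = \left(-20 + 16\right) + 8 i \sqrt{6} = -4 + 8 i \sqrt{6}$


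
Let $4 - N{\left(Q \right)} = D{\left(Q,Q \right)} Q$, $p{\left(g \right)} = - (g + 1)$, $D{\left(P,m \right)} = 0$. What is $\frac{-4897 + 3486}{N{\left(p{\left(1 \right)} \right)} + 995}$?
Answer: $- \frac{1411}{999} \approx -1.4124$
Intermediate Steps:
$p{\left(g \right)} = -1 - g$ ($p{\left(g \right)} = - (1 + g) = -1 - g$)
$N{\left(Q \right)} = 4$ ($N{\left(Q \right)} = 4 - 0 Q = 4 - 0 = 4 + 0 = 4$)
$\frac{-4897 + 3486}{N{\left(p{\left(1 \right)} \right)} + 995} = \frac{-4897 + 3486}{4 + 995} = - \frac{1411}{999}$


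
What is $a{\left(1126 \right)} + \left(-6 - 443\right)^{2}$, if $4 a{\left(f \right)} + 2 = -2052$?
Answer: $\frac{402175}{2} \approx 2.0109 \cdot 10^{5}$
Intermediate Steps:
$a{\left(f \right)} = - \frac{1027}{2}$ ($a{\left(f \right)} = - \frac{1}{2} + \frac{1}{4} \left(-2052\right) = - \frac{1}{2} - 513 = - \frac{1027}{2}$)
$a{\left(1126 \right)} + \left(-6 - 443\right)^{2} = - \frac{1027}{2} + \left(-6 - 443\right)^{2} = - \frac{1027}{2} + \left(-449\right)^{2} = - \frac{1027}{2} + 201601 = \frac{402175}{2}$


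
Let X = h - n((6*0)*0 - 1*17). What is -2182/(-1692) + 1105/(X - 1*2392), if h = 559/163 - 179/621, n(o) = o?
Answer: 167308252243/203113316898 ≈ 0.82372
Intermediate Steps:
h = 317962/101223 (h = 559*(1/163) - 179*1/621 = 559/163 - 179/621 = 317962/101223 ≈ 3.1412)
X = 2038753/101223 (X = 317962/101223 - ((6*0)*0 - 1*17) = 317962/101223 - (0*0 - 17) = 317962/101223 - (0 - 17) = 317962/101223 - 1*(-17) = 317962/101223 + 17 = 2038753/101223 ≈ 20.141)
-2182/(-1692) + 1105/(X - 1*2392) = -2182/(-1692) + 1105/(2038753/101223 - 1*2392) = -2182*(-1/1692) + 1105/(2038753/101223 - 2392) = 1091/846 + 1105/(-240086663/101223) = 1091/846 + 1105*(-101223/240086663) = 1091/846 - 111851415/240086663 = 167308252243/203113316898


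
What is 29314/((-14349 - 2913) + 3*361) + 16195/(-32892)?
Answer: -408738331/177386556 ≈ -2.3042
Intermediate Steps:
29314/((-14349 - 2913) + 3*361) + 16195/(-32892) = 29314/(-17262 + 1083) + 16195*(-1/32892) = 29314/(-16179) - 16195/32892 = 29314*(-1/16179) - 16195/32892 = -29314/16179 - 16195/32892 = -408738331/177386556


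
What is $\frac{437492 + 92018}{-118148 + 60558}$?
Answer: $- \frac{52951}{5759} \approx -9.1945$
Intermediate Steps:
$\frac{437492 + 92018}{-118148 + 60558} = \frac{529510}{-57590} = 529510 \left(- \frac{1}{57590}\right) = - \frac{52951}{5759}$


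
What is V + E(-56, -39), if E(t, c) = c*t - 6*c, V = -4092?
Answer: -1674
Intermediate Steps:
E(t, c) = -6*c + c*t
V + E(-56, -39) = -4092 - 39*(-6 - 56) = -4092 - 39*(-62) = -4092 + 2418 = -1674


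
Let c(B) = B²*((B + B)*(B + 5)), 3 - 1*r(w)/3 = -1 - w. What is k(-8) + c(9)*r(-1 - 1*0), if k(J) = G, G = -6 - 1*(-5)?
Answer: 183707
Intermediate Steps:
r(w) = 12 + 3*w (r(w) = 9 - 3*(-1 - w) = 9 + (3 + 3*w) = 12 + 3*w)
G = -1 (G = -6 + 5 = -1)
c(B) = 2*B³*(5 + B) (c(B) = B²*((2*B)*(5 + B)) = B²*(2*B*(5 + B)) = 2*B³*(5 + B))
k(J) = -1
k(-8) + c(9)*r(-1 - 1*0) = -1 + (2*9³*(5 + 9))*(12 + 3*(-1 - 1*0)) = -1 + (2*729*14)*(12 + 3*(-1 + 0)) = -1 + 20412*(12 + 3*(-1)) = -1 + 20412*(12 - 3) = -1 + 20412*9 = -1 + 183708 = 183707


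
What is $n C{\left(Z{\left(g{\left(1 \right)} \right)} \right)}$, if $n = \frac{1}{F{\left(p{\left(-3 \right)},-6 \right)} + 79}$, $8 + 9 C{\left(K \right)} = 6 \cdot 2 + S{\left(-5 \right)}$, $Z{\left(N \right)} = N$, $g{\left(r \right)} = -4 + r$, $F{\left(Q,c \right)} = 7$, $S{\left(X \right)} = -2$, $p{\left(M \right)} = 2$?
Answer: $\frac{1}{387} \approx 0.002584$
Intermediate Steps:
$C{\left(K \right)} = \frac{2}{9}$ ($C{\left(K \right)} = - \frac{8}{9} + \frac{6 \cdot 2 - 2}{9} = - \frac{8}{9} + \frac{12 - 2}{9} = - \frac{8}{9} + \frac{1}{9} \cdot 10 = - \frac{8}{9} + \frac{10}{9} = \frac{2}{9}$)
$n = \frac{1}{86}$ ($n = \frac{1}{7 + 79} = \frac{1}{86} \approx 0.011628$)
$n C{\left(Z{\left(g{\left(1 \right)} \right)} \right)} = \frac{1}{86} \cdot \frac{2}{9} = \frac{1}{387}$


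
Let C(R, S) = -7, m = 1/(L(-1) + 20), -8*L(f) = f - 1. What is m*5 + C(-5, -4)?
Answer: -547/81 ≈ -6.7531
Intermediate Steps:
L(f) = ⅛ - f/8 (L(f) = -(f - 1)/8 = -(-1 + f)/8 = ⅛ - f/8)
m = 4/81 (m = 1/((⅛ - ⅛*(-1)) + 20) = 1/((⅛ + ⅛) + 20) = 1/(¼ + 20) = 1/(81/4) = 4/81 ≈ 0.049383)
m*5 + C(-5, -4) = (4/81)*5 - 7 = 20/81 - 7 = -547/81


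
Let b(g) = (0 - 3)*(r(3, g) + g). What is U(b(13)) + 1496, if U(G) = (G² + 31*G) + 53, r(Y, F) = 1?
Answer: 2011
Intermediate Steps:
b(g) = -3 - 3*g (b(g) = (0 - 3)*(1 + g) = -3*(1 + g) = -3 - 3*g)
U(G) = 53 + G² + 31*G
U(b(13)) + 1496 = (53 + (-3 - 3*13)² + 31*(-3 - 3*13)) + 1496 = (53 + (-3 - 39)² + 31*(-3 - 39)) + 1496 = (53 + (-42)² + 31*(-42)) + 1496 = (53 + 1764 - 1302) + 1496 = 515 + 1496 = 2011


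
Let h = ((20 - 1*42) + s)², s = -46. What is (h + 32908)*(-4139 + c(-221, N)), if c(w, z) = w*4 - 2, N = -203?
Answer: -188598300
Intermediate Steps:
c(w, z) = -2 + 4*w (c(w, z) = 4*w - 2 = -2 + 4*w)
h = 4624 (h = ((20 - 1*42) - 46)² = ((20 - 42) - 46)² = (-22 - 46)² = (-68)² = 4624)
(h + 32908)*(-4139 + c(-221, N)) = (4624 + 32908)*(-4139 + (-2 + 4*(-221))) = 37532*(-4139 + (-2 - 884)) = 37532*(-4139 - 886) = 37532*(-5025) = -188598300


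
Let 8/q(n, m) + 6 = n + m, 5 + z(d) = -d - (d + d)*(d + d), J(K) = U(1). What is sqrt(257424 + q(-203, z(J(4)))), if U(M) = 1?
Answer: 2*sqrt(3086577678)/219 ≈ 507.37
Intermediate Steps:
J(K) = 1
z(d) = -5 - d - 4*d**2 (z(d) = -5 + (-d - (d + d)*(d + d)) = -5 + (-d - 2*d*2*d) = -5 + (-d - 4*d**2) = -5 - d - 4*d**2)
q(n, m) = 8/(-6 + m + n) (q(n, m) = 8/(-6 + (n + m)) = 8/(-6 + (m + n)) = 8/(-6 + m + n))
sqrt(257424 + q(-203, z(J(4)))) = sqrt(257424 + 8/(-6 + (-5 - 1*1 - 4*1**2) - 203)) = sqrt(257424 + 8/(-6 + (-5 - 1 - 4*1) - 203)) = sqrt(257424 + 8/(-6 + (-5 - 1 - 4) - 203)) = sqrt(257424 + 8/(-6 - 10 - 203)) = sqrt(257424 + 8/(-219)) = sqrt(257424 + 8*(-1/219)) = sqrt(257424 - 8/219) = sqrt(56375848/219) = 2*sqrt(3086577678)/219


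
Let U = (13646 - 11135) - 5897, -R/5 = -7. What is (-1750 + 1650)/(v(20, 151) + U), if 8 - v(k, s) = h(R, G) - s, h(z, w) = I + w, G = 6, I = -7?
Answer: 50/1613 ≈ 0.030998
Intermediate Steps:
R = 35 (R = -5*(-7) = 35)
h(z, w) = -7 + w
U = -3386 (U = 2511 - 5897 = -3386)
v(k, s) = 9 + s (v(k, s) = 8 - ((-7 + 6) - s) = 8 - (-1 - s) = 8 + (1 + s) = 9 + s)
(-1750 + 1650)/(v(20, 151) + U) = (-1750 + 1650)/((9 + 151) - 3386) = -100/(160 - 3386) = -100/(-3226) = -100*(-1/3226) = 50/1613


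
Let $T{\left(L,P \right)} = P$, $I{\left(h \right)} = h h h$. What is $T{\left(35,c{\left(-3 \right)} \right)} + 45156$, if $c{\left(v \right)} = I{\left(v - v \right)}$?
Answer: $45156$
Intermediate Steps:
$I{\left(h \right)} = h^{3}$ ($I{\left(h \right)} = h^{2} h = h^{3}$)
$c{\left(v \right)} = 0$ ($c{\left(v \right)} = \left(v - v\right)^{3} = 0^{3} = 0$)
$T{\left(35,c{\left(-3 \right)} \right)} + 45156 = 0 + 45156 = 45156$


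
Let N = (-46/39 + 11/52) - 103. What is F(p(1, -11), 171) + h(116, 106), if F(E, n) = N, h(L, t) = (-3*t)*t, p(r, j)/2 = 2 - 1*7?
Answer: -5274667/156 ≈ -33812.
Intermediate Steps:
p(r, j) = -10 (p(r, j) = 2*(2 - 1*7) = 2*(2 - 7) = 2*(-5) = -10)
h(L, t) = -3*t²
N = -16219/156 (N = (-46*1/39 + 11*(1/52)) - 103 = (-46/39 + 11/52) - 103 = -151/156 - 103 = -16219/156 ≈ -103.97)
F(E, n) = -16219/156
F(p(1, -11), 171) + h(116, 106) = -16219/156 - 3*106² = -16219/156 - 3*11236 = -16219/156 - 33708 = -5274667/156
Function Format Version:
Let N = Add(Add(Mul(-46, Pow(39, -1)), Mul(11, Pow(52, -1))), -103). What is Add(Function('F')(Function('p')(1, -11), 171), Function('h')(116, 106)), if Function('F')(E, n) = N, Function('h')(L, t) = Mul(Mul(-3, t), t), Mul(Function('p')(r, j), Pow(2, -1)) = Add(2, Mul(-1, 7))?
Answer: Rational(-5274667, 156) ≈ -33812.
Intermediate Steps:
Function('p')(r, j) = -10 (Function('p')(r, j) = Mul(2, Add(2, Mul(-1, 7))) = Mul(2, Add(2, -7)) = Mul(2, -5) = -10)
Function('h')(L, t) = Mul(-3, Pow(t, 2))
N = Rational(-16219, 156) (N = Add(Add(Mul(-46, Rational(1, 39)), Mul(11, Rational(1, 52))), -103) = Add(Add(Rational(-46, 39), Rational(11, 52)), -103) = Add(Rational(-151, 156), -103) = Rational(-16219, 156) ≈ -103.97)
Function('F')(E, n) = Rational(-16219, 156)
Add(Function('F')(Function('p')(1, -11), 171), Function('h')(116, 106)) = Add(Rational(-16219, 156), Mul(-3, Pow(106, 2))) = Add(Rational(-16219, 156), Mul(-3, 11236)) = Add(Rational(-16219, 156), -33708) = Rational(-5274667, 156)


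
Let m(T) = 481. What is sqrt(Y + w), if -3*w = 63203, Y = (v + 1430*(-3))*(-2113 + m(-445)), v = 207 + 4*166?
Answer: sqrt(50028663)/3 ≈ 2357.7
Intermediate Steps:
v = 871 (v = 207 + 664 = 871)
Y = 5579808 (Y = (871 + 1430*(-3))*(-2113 + 481) = (871 - 4290)*(-1632) = -3419*(-1632) = 5579808)
w = -63203/3 (w = -1/3*63203 = -63203/3 ≈ -21068.)
sqrt(Y + w) = sqrt(5579808 - 63203/3) = sqrt(16676221/3) = sqrt(50028663)/3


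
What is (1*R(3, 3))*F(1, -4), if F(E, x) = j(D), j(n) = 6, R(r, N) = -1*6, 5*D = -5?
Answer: -36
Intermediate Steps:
D = -1 (D = (1/5)*(-5) = -1)
R(r, N) = -6
F(E, x) = 6
(1*R(3, 3))*F(1, -4) = (1*(-6))*6 = -6*6 = -36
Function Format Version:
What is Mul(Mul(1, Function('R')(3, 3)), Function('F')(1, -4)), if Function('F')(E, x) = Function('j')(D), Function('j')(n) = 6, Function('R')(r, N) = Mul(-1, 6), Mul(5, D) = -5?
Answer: -36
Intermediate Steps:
D = -1 (D = Mul(Rational(1, 5), -5) = -1)
Function('R')(r, N) = -6
Function('F')(E, x) = 6
Mul(Mul(1, Function('R')(3, 3)), Function('F')(1, -4)) = Mul(Mul(1, -6), 6) = Mul(-6, 6) = -36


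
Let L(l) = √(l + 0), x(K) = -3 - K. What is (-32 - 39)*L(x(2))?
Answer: -71*I*√5 ≈ -158.76*I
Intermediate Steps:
L(l) = √l
(-32 - 39)*L(x(2)) = (-32 - 39)*√(-3 - 1*2) = -71*√(-3 - 2) = -71*I*√5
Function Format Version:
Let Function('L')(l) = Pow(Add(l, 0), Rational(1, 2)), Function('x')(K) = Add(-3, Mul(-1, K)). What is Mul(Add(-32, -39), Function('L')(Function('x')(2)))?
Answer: Mul(-71, I, Pow(5, Rational(1, 2))) ≈ Mul(-158.76, I)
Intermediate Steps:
Function('L')(l) = Pow(l, Rational(1, 2))
Mul(Add(-32, -39), Function('L')(Function('x')(2))) = Mul(Add(-32, -39), Pow(Add(-3, Mul(-1, 2)), Rational(1, 2))) = Mul(-71, Pow(Add(-3, -2), Rational(1, 2))) = Mul(-71, Pow(-5, Rational(1, 2))) = Mul(-71, Mul(I, Pow(5, Rational(1, 2)))) = Mul(-71, I, Pow(5, Rational(1, 2)))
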